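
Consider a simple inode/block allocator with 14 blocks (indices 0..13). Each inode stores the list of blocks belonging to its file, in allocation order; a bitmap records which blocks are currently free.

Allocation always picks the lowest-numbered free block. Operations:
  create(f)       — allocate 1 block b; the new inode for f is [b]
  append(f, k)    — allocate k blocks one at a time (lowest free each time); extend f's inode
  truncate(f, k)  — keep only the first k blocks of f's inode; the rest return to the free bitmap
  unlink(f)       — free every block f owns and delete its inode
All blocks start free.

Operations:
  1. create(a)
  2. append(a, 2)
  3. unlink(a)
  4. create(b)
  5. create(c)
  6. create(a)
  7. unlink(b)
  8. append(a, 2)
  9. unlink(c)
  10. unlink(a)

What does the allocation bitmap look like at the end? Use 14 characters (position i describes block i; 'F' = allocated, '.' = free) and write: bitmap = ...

after create(a) → a:[0]  free=[F.............]
after append(a, 2) → a:[0, 1, 2]  free=[FFF...........]
after unlink(a) →   free=[..............]
after create(b) → b:[0]  free=[F.............]
after create(c) → b:[0], c:[1]  free=[FF............]
after create(a) → a:[2], b:[0], c:[1]  free=[FFF...........]
after unlink(b) → a:[2], c:[1]  free=[.FF...........]
after append(a, 2) → a:[2, 0, 3], c:[1]  free=[FFFF..........]
after unlink(c) → a:[2, 0, 3]  free=[F.FF..........]
after unlink(a) →   free=[..............]

bitmap = ..............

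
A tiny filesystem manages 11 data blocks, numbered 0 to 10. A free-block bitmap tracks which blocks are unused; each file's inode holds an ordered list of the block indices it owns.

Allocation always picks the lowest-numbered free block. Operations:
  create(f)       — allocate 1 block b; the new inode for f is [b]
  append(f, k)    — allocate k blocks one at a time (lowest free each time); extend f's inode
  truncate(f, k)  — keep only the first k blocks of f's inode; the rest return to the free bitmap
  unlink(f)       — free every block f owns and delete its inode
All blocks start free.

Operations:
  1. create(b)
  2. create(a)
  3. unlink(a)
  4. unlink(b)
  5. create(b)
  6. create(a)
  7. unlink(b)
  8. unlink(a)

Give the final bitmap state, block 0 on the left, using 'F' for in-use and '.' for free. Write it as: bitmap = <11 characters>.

bitmap = ...........

[1] create(b) — b=0 (map F..........)
[2] create(a) — a=1 b=0 (map FF.........)
[3] unlink(a) — b=0 (map F..........)
[4] unlink(b) —  (map ...........)
[5] create(b) — b=0 (map F..........)
[6] create(a) — a=1 b=0 (map FF.........)
[7] unlink(b) — a=1 (map .F.........)
[8] unlink(a) —  (map ...........)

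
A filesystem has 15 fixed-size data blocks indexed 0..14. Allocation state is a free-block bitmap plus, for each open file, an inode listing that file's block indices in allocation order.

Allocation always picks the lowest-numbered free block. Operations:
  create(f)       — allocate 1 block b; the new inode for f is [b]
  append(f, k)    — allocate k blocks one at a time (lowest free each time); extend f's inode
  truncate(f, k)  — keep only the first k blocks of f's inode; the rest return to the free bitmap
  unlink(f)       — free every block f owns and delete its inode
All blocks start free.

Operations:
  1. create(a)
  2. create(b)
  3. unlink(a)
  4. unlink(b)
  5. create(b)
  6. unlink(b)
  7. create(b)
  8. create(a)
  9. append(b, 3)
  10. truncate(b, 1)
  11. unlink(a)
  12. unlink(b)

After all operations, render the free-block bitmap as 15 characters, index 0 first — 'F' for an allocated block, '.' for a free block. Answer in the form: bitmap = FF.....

after create(a) → a:[0]  free=[F..............]
after create(b) → a:[0], b:[1]  free=[FF.............]
after unlink(a) → b:[1]  free=[.F.............]
after unlink(b) →   free=[...............]
after create(b) → b:[0]  free=[F..............]
after unlink(b) →   free=[...............]
after create(b) → b:[0]  free=[F..............]
after create(a) → a:[1], b:[0]  free=[FF.............]
after append(b, 3) → a:[1], b:[0, 2, 3, 4]  free=[FFFFF..........]
after truncate(b, 1) → a:[1], b:[0]  free=[FF.............]
after unlink(a) → b:[0]  free=[F..............]
after unlink(b) →   free=[...............]

bitmap = ...............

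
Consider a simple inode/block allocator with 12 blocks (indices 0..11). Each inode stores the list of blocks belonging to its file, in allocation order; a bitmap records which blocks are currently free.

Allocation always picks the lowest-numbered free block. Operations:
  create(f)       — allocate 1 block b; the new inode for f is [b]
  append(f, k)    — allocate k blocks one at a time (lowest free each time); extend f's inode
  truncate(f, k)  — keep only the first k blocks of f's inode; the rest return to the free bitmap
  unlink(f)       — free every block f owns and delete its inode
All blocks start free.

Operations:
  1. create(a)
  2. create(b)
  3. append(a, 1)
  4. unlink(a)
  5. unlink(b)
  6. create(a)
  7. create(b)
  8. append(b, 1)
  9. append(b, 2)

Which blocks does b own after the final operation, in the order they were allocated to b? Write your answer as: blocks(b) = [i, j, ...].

blocks(b) = [1, 2, 3, 4]

after create(a) → a:[0]  free=[F...........]
after create(b) → a:[0], b:[1]  free=[FF..........]
after append(a, 1) → a:[0, 2], b:[1]  free=[FFF.........]
after unlink(a) → b:[1]  free=[.F..........]
after unlink(b) →   free=[............]
after create(a) → a:[0]  free=[F...........]
after create(b) → a:[0], b:[1]  free=[FF..........]
after append(b, 1) → a:[0], b:[1, 2]  free=[FFF.........]
after append(b, 2) → a:[0], b:[1, 2, 3, 4]  free=[FFFFF.......]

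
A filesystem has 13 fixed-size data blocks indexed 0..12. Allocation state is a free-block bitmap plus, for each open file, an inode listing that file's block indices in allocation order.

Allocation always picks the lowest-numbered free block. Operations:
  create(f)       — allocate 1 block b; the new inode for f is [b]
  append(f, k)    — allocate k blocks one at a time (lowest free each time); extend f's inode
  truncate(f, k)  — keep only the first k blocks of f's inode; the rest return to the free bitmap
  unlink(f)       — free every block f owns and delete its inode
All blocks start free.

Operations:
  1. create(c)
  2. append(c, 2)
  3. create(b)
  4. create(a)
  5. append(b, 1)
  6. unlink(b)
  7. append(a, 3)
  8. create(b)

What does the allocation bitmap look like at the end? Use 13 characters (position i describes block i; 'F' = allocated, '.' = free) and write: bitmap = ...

[1] create(c) — c=0 (map F............)
[2] append(c, 2) — c=0,1,2 (map FFF..........)
[3] create(b) — b=3 c=0,1,2 (map FFFF.........)
[4] create(a) — a=4 b=3 c=0,1,2 (map FFFFF........)
[5] append(b, 1) — a=4 b=3,5 c=0,1,2 (map FFFFFF.......)
[6] unlink(b) — a=4 c=0,1,2 (map FFF.F........)
[7] append(a, 3) — a=4,3,5,6 c=0,1,2 (map FFFFFFF......)
[8] create(b) — a=4,3,5,6 b=7 c=0,1,2 (map FFFFFFFF.....)

bitmap = FFFFFFFF.....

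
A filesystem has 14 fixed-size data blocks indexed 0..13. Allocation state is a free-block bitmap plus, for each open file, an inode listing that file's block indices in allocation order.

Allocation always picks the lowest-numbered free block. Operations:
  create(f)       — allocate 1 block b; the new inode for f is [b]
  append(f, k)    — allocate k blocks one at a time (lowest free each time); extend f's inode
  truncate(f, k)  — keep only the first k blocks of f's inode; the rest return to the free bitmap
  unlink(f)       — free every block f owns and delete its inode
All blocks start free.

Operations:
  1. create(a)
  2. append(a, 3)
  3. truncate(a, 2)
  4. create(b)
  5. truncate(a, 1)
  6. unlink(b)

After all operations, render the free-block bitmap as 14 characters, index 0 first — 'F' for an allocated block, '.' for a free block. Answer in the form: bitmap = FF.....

create(a): bitmap=F............. | a=[0]
append(a, 3): bitmap=FFFF.......... | a=[0, 1, 2, 3]
truncate(a, 2): bitmap=FF............ | a=[0, 1]
create(b): bitmap=FFF........... | a=[0, 1] b=[2]
truncate(a, 1): bitmap=F.F........... | a=[0] b=[2]
unlink(b): bitmap=F............. | a=[0]

bitmap = F.............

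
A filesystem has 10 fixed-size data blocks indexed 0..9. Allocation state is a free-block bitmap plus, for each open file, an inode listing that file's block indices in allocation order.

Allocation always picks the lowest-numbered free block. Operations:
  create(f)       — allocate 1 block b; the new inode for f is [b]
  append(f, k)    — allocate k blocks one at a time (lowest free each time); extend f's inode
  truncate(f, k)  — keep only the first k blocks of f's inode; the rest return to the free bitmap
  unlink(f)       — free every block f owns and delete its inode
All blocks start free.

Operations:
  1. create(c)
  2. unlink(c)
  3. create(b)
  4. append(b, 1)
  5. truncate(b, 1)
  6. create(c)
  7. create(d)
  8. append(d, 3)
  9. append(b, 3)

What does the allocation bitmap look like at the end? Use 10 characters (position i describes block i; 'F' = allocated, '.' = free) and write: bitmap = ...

bitmap = FFFFFFFFF.

  1. create(c)  ⇒  F.........  {c→[0]}
  2. unlink(c)  ⇒  ..........  {}
  3. create(b)  ⇒  F.........  {b→[0]}
  4. append(b, 1)  ⇒  FF........  {b→[0, 1]}
  5. truncate(b, 1)  ⇒  F.........  {b→[0]}
  6. create(c)  ⇒  FF........  {b→[0]; c→[1]}
  7. create(d)  ⇒  FFF.......  {b→[0]; c→[1]; d→[2]}
  8. append(d, 3)  ⇒  FFFFFF....  {b→[0]; c→[1]; d→[2, 3, 4, 5]}
  9. append(b, 3)  ⇒  FFFFFFFFF.  {b→[0, 6, 7, 8]; c→[1]; d→[2, 3, 4, 5]}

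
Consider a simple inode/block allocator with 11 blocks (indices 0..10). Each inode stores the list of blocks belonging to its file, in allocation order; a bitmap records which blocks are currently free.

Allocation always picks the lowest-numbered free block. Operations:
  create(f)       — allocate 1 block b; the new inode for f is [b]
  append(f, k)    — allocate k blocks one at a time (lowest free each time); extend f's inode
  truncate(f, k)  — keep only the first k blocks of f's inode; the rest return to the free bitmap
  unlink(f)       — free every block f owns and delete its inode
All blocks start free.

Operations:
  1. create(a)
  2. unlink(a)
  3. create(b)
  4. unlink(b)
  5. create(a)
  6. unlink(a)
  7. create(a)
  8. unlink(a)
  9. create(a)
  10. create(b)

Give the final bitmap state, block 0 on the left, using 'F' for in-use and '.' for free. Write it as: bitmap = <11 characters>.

bitmap = FF.........

create(a): bitmap=F.......... | a=[0]
unlink(a): bitmap=........... | 
create(b): bitmap=F.......... | b=[0]
unlink(b): bitmap=........... | 
create(a): bitmap=F.......... | a=[0]
unlink(a): bitmap=........... | 
create(a): bitmap=F.......... | a=[0]
unlink(a): bitmap=........... | 
create(a): bitmap=F.......... | a=[0]
create(b): bitmap=FF......... | a=[0] b=[1]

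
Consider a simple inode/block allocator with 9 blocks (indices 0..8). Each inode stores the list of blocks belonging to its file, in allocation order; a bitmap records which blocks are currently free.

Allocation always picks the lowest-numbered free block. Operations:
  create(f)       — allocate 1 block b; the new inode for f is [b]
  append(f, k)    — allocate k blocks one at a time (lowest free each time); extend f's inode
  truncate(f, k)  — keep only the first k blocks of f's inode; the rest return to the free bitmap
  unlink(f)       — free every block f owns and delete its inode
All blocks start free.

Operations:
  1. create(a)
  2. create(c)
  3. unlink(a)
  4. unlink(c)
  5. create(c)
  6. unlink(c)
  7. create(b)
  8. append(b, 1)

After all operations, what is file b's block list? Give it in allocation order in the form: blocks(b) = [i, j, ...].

blocks(b) = [0, 1]

after create(a) → a:[0]  free=[F........]
after create(c) → a:[0], c:[1]  free=[FF.......]
after unlink(a) → c:[1]  free=[.F.......]
after unlink(c) →   free=[.........]
after create(c) → c:[0]  free=[F........]
after unlink(c) →   free=[.........]
after create(b) → b:[0]  free=[F........]
after append(b, 1) → b:[0, 1]  free=[FF.......]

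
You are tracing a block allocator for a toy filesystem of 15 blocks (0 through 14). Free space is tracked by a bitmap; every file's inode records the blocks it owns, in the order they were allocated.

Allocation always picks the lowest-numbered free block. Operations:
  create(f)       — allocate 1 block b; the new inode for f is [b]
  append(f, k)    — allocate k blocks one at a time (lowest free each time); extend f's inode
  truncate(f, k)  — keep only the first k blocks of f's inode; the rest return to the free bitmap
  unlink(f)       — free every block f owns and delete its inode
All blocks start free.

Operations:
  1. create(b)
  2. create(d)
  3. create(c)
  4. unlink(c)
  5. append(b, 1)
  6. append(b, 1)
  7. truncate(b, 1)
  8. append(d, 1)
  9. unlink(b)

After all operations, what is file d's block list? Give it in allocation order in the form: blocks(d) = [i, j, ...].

blocks(d) = [1, 2]

create(b): bitmap=F.............. | b=[0]
create(d): bitmap=FF............. | b=[0] d=[1]
create(c): bitmap=FFF............ | b=[0] c=[2] d=[1]
unlink(c): bitmap=FF............. | b=[0] d=[1]
append(b, 1): bitmap=FFF............ | b=[0, 2] d=[1]
append(b, 1): bitmap=FFFF........... | b=[0, 2, 3] d=[1]
truncate(b, 1): bitmap=FF............. | b=[0] d=[1]
append(d, 1): bitmap=FFF............ | b=[0] d=[1, 2]
unlink(b): bitmap=.FF............ | d=[1, 2]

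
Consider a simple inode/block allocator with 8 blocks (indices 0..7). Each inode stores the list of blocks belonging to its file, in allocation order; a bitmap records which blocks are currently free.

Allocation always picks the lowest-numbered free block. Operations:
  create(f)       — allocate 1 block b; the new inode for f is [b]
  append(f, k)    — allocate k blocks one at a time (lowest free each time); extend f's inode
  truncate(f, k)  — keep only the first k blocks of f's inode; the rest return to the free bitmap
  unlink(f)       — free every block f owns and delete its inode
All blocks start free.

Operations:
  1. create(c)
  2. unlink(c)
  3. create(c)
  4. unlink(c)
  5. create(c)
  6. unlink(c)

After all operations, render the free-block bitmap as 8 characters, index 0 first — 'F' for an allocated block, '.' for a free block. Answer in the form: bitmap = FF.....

  1. create(c)  ⇒  F.......  {c→[0]}
  2. unlink(c)  ⇒  ........  {}
  3. create(c)  ⇒  F.......  {c→[0]}
  4. unlink(c)  ⇒  ........  {}
  5. create(c)  ⇒  F.......  {c→[0]}
  6. unlink(c)  ⇒  ........  {}

bitmap = ........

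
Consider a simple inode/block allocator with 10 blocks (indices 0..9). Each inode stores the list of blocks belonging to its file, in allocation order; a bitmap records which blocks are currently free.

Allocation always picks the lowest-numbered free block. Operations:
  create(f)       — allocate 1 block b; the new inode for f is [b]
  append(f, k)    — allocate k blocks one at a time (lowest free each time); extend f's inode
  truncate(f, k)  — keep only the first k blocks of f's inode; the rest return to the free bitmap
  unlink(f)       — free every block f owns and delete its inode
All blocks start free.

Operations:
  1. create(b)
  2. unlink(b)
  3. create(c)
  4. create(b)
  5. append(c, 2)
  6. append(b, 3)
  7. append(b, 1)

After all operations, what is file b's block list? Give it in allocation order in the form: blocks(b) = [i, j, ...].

create(b): bitmap=F......... | b=[0]
unlink(b): bitmap=.......... | 
create(c): bitmap=F......... | c=[0]
create(b): bitmap=FF........ | b=[1] c=[0]
append(c, 2): bitmap=FFFF...... | b=[1] c=[0, 2, 3]
append(b, 3): bitmap=FFFFFFF... | b=[1, 4, 5, 6] c=[0, 2, 3]
append(b, 1): bitmap=FFFFFFFF.. | b=[1, 4, 5, 6, 7] c=[0, 2, 3]

blocks(b) = [1, 4, 5, 6, 7]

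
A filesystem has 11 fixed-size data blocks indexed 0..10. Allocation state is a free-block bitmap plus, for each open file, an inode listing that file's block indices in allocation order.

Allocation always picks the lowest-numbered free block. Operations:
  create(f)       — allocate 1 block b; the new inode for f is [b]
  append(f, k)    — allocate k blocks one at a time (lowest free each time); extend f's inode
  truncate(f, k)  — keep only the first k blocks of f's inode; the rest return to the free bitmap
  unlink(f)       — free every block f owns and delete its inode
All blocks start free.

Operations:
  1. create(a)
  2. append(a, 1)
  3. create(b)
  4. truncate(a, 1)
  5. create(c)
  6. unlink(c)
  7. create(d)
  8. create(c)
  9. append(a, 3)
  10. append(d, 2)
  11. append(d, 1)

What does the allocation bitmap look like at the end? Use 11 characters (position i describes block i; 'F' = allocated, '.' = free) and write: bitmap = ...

bitmap = FFFFFFFFFF.

[1] create(a) — a=0 (map F..........)
[2] append(a, 1) — a=0,1 (map FF.........)
[3] create(b) — a=0,1 b=2 (map FFF........)
[4] truncate(a, 1) — a=0 b=2 (map F.F........)
[5] create(c) — a=0 b=2 c=1 (map FFF........)
[6] unlink(c) — a=0 b=2 (map F.F........)
[7] create(d) — a=0 b=2 d=1 (map FFF........)
[8] create(c) — a=0 b=2 c=3 d=1 (map FFFF.......)
[9] append(a, 3) — a=0,4,5,6 b=2 c=3 d=1 (map FFFFFFF....)
[10] append(d, 2) — a=0,4,5,6 b=2 c=3 d=1,7,8 (map FFFFFFFFF..)
[11] append(d, 1) — a=0,4,5,6 b=2 c=3 d=1,7,8,9 (map FFFFFFFFFF.)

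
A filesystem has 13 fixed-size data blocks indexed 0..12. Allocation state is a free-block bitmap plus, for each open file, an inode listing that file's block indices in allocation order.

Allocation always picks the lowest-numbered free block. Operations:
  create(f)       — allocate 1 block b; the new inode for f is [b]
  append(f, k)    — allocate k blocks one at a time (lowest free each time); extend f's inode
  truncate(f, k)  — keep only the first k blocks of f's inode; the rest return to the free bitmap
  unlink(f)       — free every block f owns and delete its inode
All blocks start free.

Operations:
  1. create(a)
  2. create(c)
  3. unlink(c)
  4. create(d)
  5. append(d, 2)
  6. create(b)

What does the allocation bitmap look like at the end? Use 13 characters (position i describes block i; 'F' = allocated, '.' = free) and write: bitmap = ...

bitmap = FFFFF........

[1] create(a) — a=0 (map F............)
[2] create(c) — a=0 c=1 (map FF...........)
[3] unlink(c) — a=0 (map F............)
[4] create(d) — a=0 d=1 (map FF...........)
[5] append(d, 2) — a=0 d=1,2,3 (map FFFF.........)
[6] create(b) — a=0 b=4 d=1,2,3 (map FFFFF........)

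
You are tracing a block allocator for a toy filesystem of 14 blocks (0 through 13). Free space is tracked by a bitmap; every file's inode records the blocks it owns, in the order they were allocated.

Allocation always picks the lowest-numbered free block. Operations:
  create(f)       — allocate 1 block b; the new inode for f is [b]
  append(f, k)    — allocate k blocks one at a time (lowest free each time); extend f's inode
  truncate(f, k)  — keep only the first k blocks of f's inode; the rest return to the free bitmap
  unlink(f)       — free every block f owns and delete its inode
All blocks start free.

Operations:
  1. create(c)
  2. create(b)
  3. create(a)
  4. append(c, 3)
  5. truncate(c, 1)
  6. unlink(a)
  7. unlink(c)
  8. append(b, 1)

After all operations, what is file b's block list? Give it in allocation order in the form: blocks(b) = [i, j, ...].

create(c): bitmap=F............. | c=[0]
create(b): bitmap=FF............ | b=[1] c=[0]
create(a): bitmap=FFF........... | a=[2] b=[1] c=[0]
append(c, 3): bitmap=FFFFFF........ | a=[2] b=[1] c=[0, 3, 4, 5]
truncate(c, 1): bitmap=FFF........... | a=[2] b=[1] c=[0]
unlink(a): bitmap=FF............ | b=[1] c=[0]
unlink(c): bitmap=.F............ | b=[1]
append(b, 1): bitmap=FF............ | b=[1, 0]

blocks(b) = [1, 0]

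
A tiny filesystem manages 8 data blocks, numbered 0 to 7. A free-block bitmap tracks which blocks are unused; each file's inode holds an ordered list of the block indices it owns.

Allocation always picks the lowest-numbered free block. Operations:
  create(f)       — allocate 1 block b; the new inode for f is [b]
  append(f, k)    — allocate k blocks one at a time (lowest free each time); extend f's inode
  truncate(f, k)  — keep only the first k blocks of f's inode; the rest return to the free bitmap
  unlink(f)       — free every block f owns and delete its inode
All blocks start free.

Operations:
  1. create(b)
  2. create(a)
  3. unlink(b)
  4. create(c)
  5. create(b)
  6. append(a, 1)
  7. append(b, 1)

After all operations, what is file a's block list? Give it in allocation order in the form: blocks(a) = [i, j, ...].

blocks(a) = [1, 3]

  1. create(b)  ⇒  F.......  {b→[0]}
  2. create(a)  ⇒  FF......  {a→[1]; b→[0]}
  3. unlink(b)  ⇒  .F......  {a→[1]}
  4. create(c)  ⇒  FF......  {a→[1]; c→[0]}
  5. create(b)  ⇒  FFF.....  {a→[1]; b→[2]; c→[0]}
  6. append(a, 1)  ⇒  FFFF....  {a→[1, 3]; b→[2]; c→[0]}
  7. append(b, 1)  ⇒  FFFFF...  {a→[1, 3]; b→[2, 4]; c→[0]}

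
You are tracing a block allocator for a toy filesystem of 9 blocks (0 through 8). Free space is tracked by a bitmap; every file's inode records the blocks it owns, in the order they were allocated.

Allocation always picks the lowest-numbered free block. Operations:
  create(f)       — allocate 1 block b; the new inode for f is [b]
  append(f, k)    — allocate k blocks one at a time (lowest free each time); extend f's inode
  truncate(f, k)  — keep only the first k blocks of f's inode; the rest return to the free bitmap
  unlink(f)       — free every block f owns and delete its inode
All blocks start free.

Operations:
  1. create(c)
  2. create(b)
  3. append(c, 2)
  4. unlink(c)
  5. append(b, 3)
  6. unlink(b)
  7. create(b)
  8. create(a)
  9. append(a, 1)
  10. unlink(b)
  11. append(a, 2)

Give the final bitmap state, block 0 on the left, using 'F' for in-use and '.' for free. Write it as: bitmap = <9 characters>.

bitmap = FFFF.....

after create(c) → c:[0]  free=[F........]
after create(b) → b:[1], c:[0]  free=[FF.......]
after append(c, 2) → b:[1], c:[0, 2, 3]  free=[FFFF.....]
after unlink(c) → b:[1]  free=[.F.......]
after append(b, 3) → b:[1, 0, 2, 3]  free=[FFFF.....]
after unlink(b) →   free=[.........]
after create(b) → b:[0]  free=[F........]
after create(a) → a:[1], b:[0]  free=[FF.......]
after append(a, 1) → a:[1, 2], b:[0]  free=[FFF......]
after unlink(b) → a:[1, 2]  free=[.FF......]
after append(a, 2) → a:[1, 2, 0, 3]  free=[FFFF.....]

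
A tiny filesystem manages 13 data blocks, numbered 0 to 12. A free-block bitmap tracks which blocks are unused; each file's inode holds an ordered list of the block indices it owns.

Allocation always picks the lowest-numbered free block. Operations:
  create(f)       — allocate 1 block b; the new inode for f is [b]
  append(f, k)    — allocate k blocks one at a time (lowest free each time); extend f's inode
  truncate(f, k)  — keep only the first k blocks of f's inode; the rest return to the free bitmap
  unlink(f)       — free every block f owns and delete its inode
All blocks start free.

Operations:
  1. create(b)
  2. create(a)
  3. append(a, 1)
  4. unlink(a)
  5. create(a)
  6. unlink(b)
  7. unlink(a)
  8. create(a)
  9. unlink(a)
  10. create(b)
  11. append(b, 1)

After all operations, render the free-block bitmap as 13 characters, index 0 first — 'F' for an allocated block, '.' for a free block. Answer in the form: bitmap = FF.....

bitmap = FF...........

[1] create(b) — b=0 (map F............)
[2] create(a) — a=1 b=0 (map FF...........)
[3] append(a, 1) — a=1,2 b=0 (map FFF..........)
[4] unlink(a) — b=0 (map F............)
[5] create(a) — a=1 b=0 (map FF...........)
[6] unlink(b) — a=1 (map .F...........)
[7] unlink(a) —  (map .............)
[8] create(a) — a=0 (map F............)
[9] unlink(a) —  (map .............)
[10] create(b) — b=0 (map F............)
[11] append(b, 1) — b=0,1 (map FF...........)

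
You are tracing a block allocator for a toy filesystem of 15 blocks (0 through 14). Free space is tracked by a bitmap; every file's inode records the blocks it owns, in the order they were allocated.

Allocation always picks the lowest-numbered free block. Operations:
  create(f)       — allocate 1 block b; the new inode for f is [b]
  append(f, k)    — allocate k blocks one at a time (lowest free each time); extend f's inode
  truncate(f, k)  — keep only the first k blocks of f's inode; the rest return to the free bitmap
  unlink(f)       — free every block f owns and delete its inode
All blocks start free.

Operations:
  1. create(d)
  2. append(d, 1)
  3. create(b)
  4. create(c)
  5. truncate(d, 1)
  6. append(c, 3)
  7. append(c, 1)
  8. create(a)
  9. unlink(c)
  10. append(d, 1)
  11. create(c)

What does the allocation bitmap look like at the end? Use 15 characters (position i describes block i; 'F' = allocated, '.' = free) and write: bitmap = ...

bitmap = FFFF...F.......

  1. create(d)  ⇒  F..............  {d→[0]}
  2. append(d, 1)  ⇒  FF.............  {d→[0, 1]}
  3. create(b)  ⇒  FFF............  {b→[2]; d→[0, 1]}
  4. create(c)  ⇒  FFFF...........  {b→[2]; c→[3]; d→[0, 1]}
  5. truncate(d, 1)  ⇒  F.FF...........  {b→[2]; c→[3]; d→[0]}
  6. append(c, 3)  ⇒  FFFFFF.........  {b→[2]; c→[3, 1, 4, 5]; d→[0]}
  7. append(c, 1)  ⇒  FFFFFFF........  {b→[2]; c→[3, 1, 4, 5, 6]; d→[0]}
  8. create(a)  ⇒  FFFFFFFF.......  {a→[7]; b→[2]; c→[3, 1, 4, 5, 6]; d→[0]}
  9. unlink(c)  ⇒  F.F....F.......  {a→[7]; b→[2]; d→[0]}
  10. append(d, 1)  ⇒  FFF....F.......  {a→[7]; b→[2]; d→[0, 1]}
  11. create(c)  ⇒  FFFF...F.......  {a→[7]; b→[2]; c→[3]; d→[0, 1]}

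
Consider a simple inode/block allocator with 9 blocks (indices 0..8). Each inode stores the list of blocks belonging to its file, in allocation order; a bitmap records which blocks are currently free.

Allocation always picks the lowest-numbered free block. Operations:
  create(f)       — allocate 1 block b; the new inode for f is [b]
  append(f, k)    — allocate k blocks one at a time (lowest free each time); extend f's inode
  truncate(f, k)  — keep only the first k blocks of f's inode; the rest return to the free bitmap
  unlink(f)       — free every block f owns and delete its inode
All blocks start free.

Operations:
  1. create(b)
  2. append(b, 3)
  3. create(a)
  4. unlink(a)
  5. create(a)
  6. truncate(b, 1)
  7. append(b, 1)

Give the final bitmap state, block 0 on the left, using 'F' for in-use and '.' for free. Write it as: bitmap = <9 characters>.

bitmap = FF..F....

[1] create(b) — b=0 (map F........)
[2] append(b, 3) — b=0,1,2,3 (map FFFF.....)
[3] create(a) — a=4 b=0,1,2,3 (map FFFFF....)
[4] unlink(a) — b=0,1,2,3 (map FFFF.....)
[5] create(a) — a=4 b=0,1,2,3 (map FFFFF....)
[6] truncate(b, 1) — a=4 b=0 (map F...F....)
[7] append(b, 1) — a=4 b=0,1 (map FF..F....)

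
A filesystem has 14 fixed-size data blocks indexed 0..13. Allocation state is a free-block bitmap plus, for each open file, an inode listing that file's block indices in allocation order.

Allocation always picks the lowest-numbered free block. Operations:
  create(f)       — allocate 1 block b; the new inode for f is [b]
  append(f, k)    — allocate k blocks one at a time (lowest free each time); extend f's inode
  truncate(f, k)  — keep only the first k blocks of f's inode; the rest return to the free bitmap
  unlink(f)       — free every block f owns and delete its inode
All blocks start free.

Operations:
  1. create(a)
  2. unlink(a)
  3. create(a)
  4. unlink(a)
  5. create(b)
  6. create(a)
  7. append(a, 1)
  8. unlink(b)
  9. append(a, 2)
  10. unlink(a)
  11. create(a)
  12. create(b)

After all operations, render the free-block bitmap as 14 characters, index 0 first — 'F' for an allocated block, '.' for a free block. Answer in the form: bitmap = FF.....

create(a): bitmap=F............. | a=[0]
unlink(a): bitmap=.............. | 
create(a): bitmap=F............. | a=[0]
unlink(a): bitmap=.............. | 
create(b): bitmap=F............. | b=[0]
create(a): bitmap=FF............ | a=[1] b=[0]
append(a, 1): bitmap=FFF........... | a=[1, 2] b=[0]
unlink(b): bitmap=.FF........... | a=[1, 2]
append(a, 2): bitmap=FFFF.......... | a=[1, 2, 0, 3]
unlink(a): bitmap=.............. | 
create(a): bitmap=F............. | a=[0]
create(b): bitmap=FF............ | a=[0] b=[1]

bitmap = FF............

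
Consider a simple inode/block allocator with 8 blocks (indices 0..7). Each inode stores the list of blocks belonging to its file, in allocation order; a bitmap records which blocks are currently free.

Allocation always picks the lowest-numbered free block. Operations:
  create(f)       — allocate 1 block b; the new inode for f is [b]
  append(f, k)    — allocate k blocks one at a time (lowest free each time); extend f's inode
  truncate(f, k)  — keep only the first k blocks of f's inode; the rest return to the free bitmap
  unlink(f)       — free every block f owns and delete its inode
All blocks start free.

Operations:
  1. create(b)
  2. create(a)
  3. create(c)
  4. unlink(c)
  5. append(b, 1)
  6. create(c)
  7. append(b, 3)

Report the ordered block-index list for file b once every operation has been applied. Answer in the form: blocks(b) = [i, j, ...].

blocks(b) = [0, 2, 4, 5, 6]

create(b): bitmap=F....... | b=[0]
create(a): bitmap=FF...... | a=[1] b=[0]
create(c): bitmap=FFF..... | a=[1] b=[0] c=[2]
unlink(c): bitmap=FF...... | a=[1] b=[0]
append(b, 1): bitmap=FFF..... | a=[1] b=[0, 2]
create(c): bitmap=FFFF.... | a=[1] b=[0, 2] c=[3]
append(b, 3): bitmap=FFFFFFF. | a=[1] b=[0, 2, 4, 5, 6] c=[3]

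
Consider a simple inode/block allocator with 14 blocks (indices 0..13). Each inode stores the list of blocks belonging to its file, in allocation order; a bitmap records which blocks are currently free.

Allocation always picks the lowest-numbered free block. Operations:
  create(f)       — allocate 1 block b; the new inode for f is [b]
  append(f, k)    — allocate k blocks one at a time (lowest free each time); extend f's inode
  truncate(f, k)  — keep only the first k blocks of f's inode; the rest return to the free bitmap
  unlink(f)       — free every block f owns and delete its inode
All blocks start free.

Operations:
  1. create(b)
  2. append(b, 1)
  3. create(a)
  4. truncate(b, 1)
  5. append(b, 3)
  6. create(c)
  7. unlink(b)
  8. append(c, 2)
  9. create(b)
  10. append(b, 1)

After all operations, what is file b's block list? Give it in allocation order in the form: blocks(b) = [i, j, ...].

blocks(b) = [3, 4]

[1] create(b) — b=0 (map F.............)
[2] append(b, 1) — b=0,1 (map FF............)
[3] create(a) — a=2 b=0,1 (map FFF...........)
[4] truncate(b, 1) — a=2 b=0 (map F.F...........)
[5] append(b, 3) — a=2 b=0,1,3,4 (map FFFFF.........)
[6] create(c) — a=2 b=0,1,3,4 c=5 (map FFFFFF........)
[7] unlink(b) — a=2 c=5 (map ..F..F........)
[8] append(c, 2) — a=2 c=5,0,1 (map FFF..F........)
[9] create(b) — a=2 b=3 c=5,0,1 (map FFFF.F........)
[10] append(b, 1) — a=2 b=3,4 c=5,0,1 (map FFFFFF........)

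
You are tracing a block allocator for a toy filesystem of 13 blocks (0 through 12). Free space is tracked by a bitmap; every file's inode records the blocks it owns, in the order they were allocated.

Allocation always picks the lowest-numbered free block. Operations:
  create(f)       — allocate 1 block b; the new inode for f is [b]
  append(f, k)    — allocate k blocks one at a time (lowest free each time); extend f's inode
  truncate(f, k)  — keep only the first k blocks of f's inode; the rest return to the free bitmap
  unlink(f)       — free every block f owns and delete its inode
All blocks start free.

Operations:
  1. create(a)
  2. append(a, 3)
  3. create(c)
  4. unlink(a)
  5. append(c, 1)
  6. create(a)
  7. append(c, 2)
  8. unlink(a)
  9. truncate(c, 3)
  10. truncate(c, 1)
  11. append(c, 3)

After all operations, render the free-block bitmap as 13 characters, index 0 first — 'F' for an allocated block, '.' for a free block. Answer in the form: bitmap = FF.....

  1. create(a)  ⇒  F............  {a→[0]}
  2. append(a, 3)  ⇒  FFFF.........  {a→[0, 1, 2, 3]}
  3. create(c)  ⇒  FFFFF........  {a→[0, 1, 2, 3]; c→[4]}
  4. unlink(a)  ⇒  ....F........  {c→[4]}
  5. append(c, 1)  ⇒  F...F........  {c→[4, 0]}
  6. create(a)  ⇒  FF..F........  {a→[1]; c→[4, 0]}
  7. append(c, 2)  ⇒  FFFFF........  {a→[1]; c→[4, 0, 2, 3]}
  8. unlink(a)  ⇒  F.FFF........  {c→[4, 0, 2, 3]}
  9. truncate(c, 3)  ⇒  F.F.F........  {c→[4, 0, 2]}
  10. truncate(c, 1)  ⇒  ....F........  {c→[4]}
  11. append(c, 3)  ⇒  FFF.F........  {c→[4, 0, 1, 2]}

bitmap = FFF.F........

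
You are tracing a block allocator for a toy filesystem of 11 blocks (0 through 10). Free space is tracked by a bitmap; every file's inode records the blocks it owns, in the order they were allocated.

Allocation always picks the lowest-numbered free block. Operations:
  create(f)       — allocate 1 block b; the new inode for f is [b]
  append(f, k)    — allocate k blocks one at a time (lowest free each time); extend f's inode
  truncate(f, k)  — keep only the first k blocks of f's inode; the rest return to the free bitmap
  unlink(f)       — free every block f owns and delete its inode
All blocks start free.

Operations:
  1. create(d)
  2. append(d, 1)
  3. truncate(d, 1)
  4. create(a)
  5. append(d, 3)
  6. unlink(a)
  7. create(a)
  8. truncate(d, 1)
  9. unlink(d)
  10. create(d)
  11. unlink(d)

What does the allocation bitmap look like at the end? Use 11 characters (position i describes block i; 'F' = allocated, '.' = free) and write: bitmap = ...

bitmap = .F.........

[1] create(d) — d=0 (map F..........)
[2] append(d, 1) — d=0,1 (map FF.........)
[3] truncate(d, 1) — d=0 (map F..........)
[4] create(a) — a=1 d=0 (map FF.........)
[5] append(d, 3) — a=1 d=0,2,3,4 (map FFFFF......)
[6] unlink(a) — d=0,2,3,4 (map F.FFF......)
[7] create(a) — a=1 d=0,2,3,4 (map FFFFF......)
[8] truncate(d, 1) — a=1 d=0 (map FF.........)
[9] unlink(d) — a=1 (map .F.........)
[10] create(d) — a=1 d=0 (map FF.........)
[11] unlink(d) — a=1 (map .F.........)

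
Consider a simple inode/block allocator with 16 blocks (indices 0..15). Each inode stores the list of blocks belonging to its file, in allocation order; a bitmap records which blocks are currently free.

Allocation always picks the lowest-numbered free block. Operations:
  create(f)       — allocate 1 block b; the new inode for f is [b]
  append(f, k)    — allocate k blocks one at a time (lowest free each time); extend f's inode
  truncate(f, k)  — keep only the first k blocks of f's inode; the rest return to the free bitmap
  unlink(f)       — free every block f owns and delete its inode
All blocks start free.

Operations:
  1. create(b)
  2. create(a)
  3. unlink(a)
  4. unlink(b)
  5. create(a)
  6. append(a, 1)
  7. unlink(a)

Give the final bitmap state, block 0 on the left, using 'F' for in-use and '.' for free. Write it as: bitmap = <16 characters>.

bitmap = ................

  1. create(b)  ⇒  F...............  {b→[0]}
  2. create(a)  ⇒  FF..............  {a→[1]; b→[0]}
  3. unlink(a)  ⇒  F...............  {b→[0]}
  4. unlink(b)  ⇒  ................  {}
  5. create(a)  ⇒  F...............  {a→[0]}
  6. append(a, 1)  ⇒  FF..............  {a→[0, 1]}
  7. unlink(a)  ⇒  ................  {}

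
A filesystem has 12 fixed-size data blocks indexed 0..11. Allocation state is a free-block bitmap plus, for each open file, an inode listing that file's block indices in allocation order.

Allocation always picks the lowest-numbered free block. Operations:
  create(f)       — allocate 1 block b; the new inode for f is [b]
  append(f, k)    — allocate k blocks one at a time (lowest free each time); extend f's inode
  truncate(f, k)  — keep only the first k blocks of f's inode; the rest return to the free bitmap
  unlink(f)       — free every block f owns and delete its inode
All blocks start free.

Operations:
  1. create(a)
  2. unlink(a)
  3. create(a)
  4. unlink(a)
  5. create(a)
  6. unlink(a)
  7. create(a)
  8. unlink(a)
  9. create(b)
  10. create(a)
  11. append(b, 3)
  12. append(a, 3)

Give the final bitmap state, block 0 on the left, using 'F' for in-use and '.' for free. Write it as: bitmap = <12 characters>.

  1. create(a)  ⇒  F...........  {a→[0]}
  2. unlink(a)  ⇒  ............  {}
  3. create(a)  ⇒  F...........  {a→[0]}
  4. unlink(a)  ⇒  ............  {}
  5. create(a)  ⇒  F...........  {a→[0]}
  6. unlink(a)  ⇒  ............  {}
  7. create(a)  ⇒  F...........  {a→[0]}
  8. unlink(a)  ⇒  ............  {}
  9. create(b)  ⇒  F...........  {b→[0]}
  10. create(a)  ⇒  FF..........  {a→[1]; b→[0]}
  11. append(b, 3)  ⇒  FFFFF.......  {a→[1]; b→[0, 2, 3, 4]}
  12. append(a, 3)  ⇒  FFFFFFFF....  {a→[1, 5, 6, 7]; b→[0, 2, 3, 4]}

bitmap = FFFFFFFF....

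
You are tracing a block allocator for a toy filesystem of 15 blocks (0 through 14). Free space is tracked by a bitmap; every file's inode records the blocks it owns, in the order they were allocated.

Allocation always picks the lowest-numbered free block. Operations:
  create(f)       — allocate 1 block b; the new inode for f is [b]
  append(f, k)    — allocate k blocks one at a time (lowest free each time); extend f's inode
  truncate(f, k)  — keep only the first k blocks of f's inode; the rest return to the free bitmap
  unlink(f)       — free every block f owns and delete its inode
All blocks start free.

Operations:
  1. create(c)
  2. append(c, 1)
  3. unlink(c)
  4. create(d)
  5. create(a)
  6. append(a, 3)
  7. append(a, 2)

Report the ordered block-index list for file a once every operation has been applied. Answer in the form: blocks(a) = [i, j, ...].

blocks(a) = [1, 2, 3, 4, 5, 6]

  1. create(c)  ⇒  F..............  {c→[0]}
  2. append(c, 1)  ⇒  FF.............  {c→[0, 1]}
  3. unlink(c)  ⇒  ...............  {}
  4. create(d)  ⇒  F..............  {d→[0]}
  5. create(a)  ⇒  FF.............  {a→[1]; d→[0]}
  6. append(a, 3)  ⇒  FFFFF..........  {a→[1, 2, 3, 4]; d→[0]}
  7. append(a, 2)  ⇒  FFFFFFF........  {a→[1, 2, 3, 4, 5, 6]; d→[0]}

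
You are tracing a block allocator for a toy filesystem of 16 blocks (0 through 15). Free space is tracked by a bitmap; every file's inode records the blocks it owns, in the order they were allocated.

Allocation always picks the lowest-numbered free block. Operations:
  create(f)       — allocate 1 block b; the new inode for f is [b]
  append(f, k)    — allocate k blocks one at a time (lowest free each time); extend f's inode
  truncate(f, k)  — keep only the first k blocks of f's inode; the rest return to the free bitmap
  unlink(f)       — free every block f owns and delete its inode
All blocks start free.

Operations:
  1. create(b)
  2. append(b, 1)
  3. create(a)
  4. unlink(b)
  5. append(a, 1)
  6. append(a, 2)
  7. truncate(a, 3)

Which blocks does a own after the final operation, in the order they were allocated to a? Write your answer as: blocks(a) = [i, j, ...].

blocks(a) = [2, 0, 1]

create(b): bitmap=F............... | b=[0]
append(b, 1): bitmap=FF.............. | b=[0, 1]
create(a): bitmap=FFF............. | a=[2] b=[0, 1]
unlink(b): bitmap=..F............. | a=[2]
append(a, 1): bitmap=F.F............. | a=[2, 0]
append(a, 2): bitmap=FFFF............ | a=[2, 0, 1, 3]
truncate(a, 3): bitmap=FFF............. | a=[2, 0, 1]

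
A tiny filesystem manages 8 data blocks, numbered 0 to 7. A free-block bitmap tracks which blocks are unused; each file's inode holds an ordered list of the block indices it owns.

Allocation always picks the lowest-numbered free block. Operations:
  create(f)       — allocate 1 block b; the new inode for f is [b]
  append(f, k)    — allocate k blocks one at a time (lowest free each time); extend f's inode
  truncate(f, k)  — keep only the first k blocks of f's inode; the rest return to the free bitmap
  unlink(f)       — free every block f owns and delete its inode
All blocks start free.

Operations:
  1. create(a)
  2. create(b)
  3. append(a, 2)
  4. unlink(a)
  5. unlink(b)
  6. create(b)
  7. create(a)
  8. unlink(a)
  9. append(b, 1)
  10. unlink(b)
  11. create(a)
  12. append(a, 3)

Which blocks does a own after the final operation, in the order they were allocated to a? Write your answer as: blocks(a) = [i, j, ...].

blocks(a) = [0, 1, 2, 3]

[1] create(a) — a=0 (map F.......)
[2] create(b) — a=0 b=1 (map FF......)
[3] append(a, 2) — a=0,2,3 b=1 (map FFFF....)
[4] unlink(a) — b=1 (map .F......)
[5] unlink(b) —  (map ........)
[6] create(b) — b=0 (map F.......)
[7] create(a) — a=1 b=0 (map FF......)
[8] unlink(a) — b=0 (map F.......)
[9] append(b, 1) — b=0,1 (map FF......)
[10] unlink(b) —  (map ........)
[11] create(a) — a=0 (map F.......)
[12] append(a, 3) — a=0,1,2,3 (map FFFF....)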